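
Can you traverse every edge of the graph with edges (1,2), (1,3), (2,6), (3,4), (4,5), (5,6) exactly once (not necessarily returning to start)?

Step 1: Find the degree of each vertex:
  deg(1) = 2
  deg(2) = 2
  deg(3) = 2
  deg(4) = 2
  deg(5) = 2
  deg(6) = 2

Step 2: Count vertices with odd degree:
  All vertices have even degree (0 odd-degree vertices)

Step 3: Apply Euler's theorem:
  - Eulerian circuit exists iff graph is connected and all vertices have even degree
  - Eulerian path exists iff graph is connected and has 0 or 2 odd-degree vertices

Graph is connected with 0 odd-degree vertices.
Both Eulerian circuit and Eulerian path exist.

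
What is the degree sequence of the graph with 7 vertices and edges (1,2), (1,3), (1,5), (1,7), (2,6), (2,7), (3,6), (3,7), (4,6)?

Step 1: Count edges incident to each vertex:
  deg(1) = 4 (neighbors: 2, 3, 5, 7)
  deg(2) = 3 (neighbors: 1, 6, 7)
  deg(3) = 3 (neighbors: 1, 6, 7)
  deg(4) = 1 (neighbors: 6)
  deg(5) = 1 (neighbors: 1)
  deg(6) = 3 (neighbors: 2, 3, 4)
  deg(7) = 3 (neighbors: 1, 2, 3)

Step 2: Sort degrees in non-increasing order:
  Degrees: [4, 3, 3, 1, 1, 3, 3] -> sorted: [4, 3, 3, 3, 3, 1, 1]

Degree sequence: [4, 3, 3, 3, 3, 1, 1]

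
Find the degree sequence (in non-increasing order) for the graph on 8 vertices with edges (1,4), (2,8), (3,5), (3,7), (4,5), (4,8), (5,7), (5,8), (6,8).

Step 1: Count edges incident to each vertex:
  deg(1) = 1 (neighbors: 4)
  deg(2) = 1 (neighbors: 8)
  deg(3) = 2 (neighbors: 5, 7)
  deg(4) = 3 (neighbors: 1, 5, 8)
  deg(5) = 4 (neighbors: 3, 4, 7, 8)
  deg(6) = 1 (neighbors: 8)
  deg(7) = 2 (neighbors: 3, 5)
  deg(8) = 4 (neighbors: 2, 4, 5, 6)

Step 2: Sort degrees in non-increasing order:
  Degrees: [1, 1, 2, 3, 4, 1, 2, 4] -> sorted: [4, 4, 3, 2, 2, 1, 1, 1]

Degree sequence: [4, 4, 3, 2, 2, 1, 1, 1]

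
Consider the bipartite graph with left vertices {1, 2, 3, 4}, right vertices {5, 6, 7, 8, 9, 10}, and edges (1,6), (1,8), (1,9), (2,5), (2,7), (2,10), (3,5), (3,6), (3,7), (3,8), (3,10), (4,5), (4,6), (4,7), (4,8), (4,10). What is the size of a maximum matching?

Step 1: List the neighbors of each left vertex:
  1: 6, 8, 9
  2: 5, 7, 10
  3: 5, 6, 7, 8, 10
  4: 5, 6, 7, 8, 10

Step 2: Greedily match left vertices, then look for augmenting paths:
  Match 1 -- 6
  Match 2 -- 5
  Match 3 -- 7
  Match 4 -- 8
  No augmenting path remains.

Step 3: Verify this is maximum:
  Matching size 4 = min(|L|, |R|) = min(4, 6), which is an upper bound, so this matching is maximum.

Maximum matching: {(1,6), (2,5), (3,7), (4,8)}
Size: 4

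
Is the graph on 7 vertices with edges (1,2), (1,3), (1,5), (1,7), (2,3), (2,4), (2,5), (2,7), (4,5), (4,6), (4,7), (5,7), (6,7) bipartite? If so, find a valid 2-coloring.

Step 1: Attempt 2-coloring using BFS:
  Start at vertex 1, assign color 0
  Color vertex 2 with color 1 (neighbor of 1)
  Color vertex 3 with color 1 (neighbor of 1)
  Color vertex 5 with color 1 (neighbor of 1)
  Color vertex 7 with color 1 (neighbor of 1)

Step 2: Conflict found! Vertices 2 and 3 are adjacent but have the same color.
This means the graph contains an odd cycle.

The graph is NOT bipartite.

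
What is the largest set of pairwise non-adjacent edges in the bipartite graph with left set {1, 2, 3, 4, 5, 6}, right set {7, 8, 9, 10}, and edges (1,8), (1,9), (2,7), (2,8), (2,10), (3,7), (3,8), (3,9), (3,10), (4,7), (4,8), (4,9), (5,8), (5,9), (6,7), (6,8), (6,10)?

Step 1: List the neighbors of each left vertex:
  1: 8, 9
  2: 7, 8, 10
  3: 7, 8, 9, 10
  4: 7, 8, 9
  5: 8, 9
  6: 7, 8, 10

Step 2: Greedily match left vertices, then look for augmenting paths:
  Match 1 -- 8
  Match 2 -- 7
  Match 3 -- 9
  Match 6 -- 10
  No augmenting path remains.

Step 3: Verify this is maximum:
  Matching size 4 = min(|L|, |R|) = min(6, 4), which is an upper bound, so this matching is maximum.

Maximum matching: {(1,8), (2,7), (3,9), (6,10)}
Size: 4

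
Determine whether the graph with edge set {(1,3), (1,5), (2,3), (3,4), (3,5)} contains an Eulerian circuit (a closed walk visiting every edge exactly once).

Step 1: Find the degree of each vertex:
  deg(1) = 2
  deg(2) = 1
  deg(3) = 4
  deg(4) = 1
  deg(5) = 2

Step 2: Count vertices with odd degree:
  Odd-degree vertices: 2, 4 (2 total)

Step 3: Apply Euler's theorem:
  - Eulerian circuit exists iff graph is connected and all vertices have even degree
  - Eulerian path exists iff graph is connected and has 0 or 2 odd-degree vertices

Graph is connected with exactly 2 odd-degree vertices (2, 4).
Eulerian path exists (starting and ending at the odd-degree vertices), but no Eulerian circuit.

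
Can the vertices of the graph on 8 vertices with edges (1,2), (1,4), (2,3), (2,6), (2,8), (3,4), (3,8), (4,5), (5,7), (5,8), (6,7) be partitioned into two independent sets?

Step 1: Attempt 2-coloring using BFS:
  Start at vertex 1, assign color 0
  Color vertex 2 with color 1 (neighbor of 1)
  Color vertex 4 with color 1 (neighbor of 1)
  Color vertex 3 with color 0 (neighbor of 2)
  Color vertex 6 with color 0 (neighbor of 2)
  Color vertex 8 with color 0 (neighbor of 2)
  Color vertex 5 with color 0 (neighbor of 4)

Step 2: Conflict found! Vertices 3 and 8 are adjacent but have the same color.
This means the graph contains an odd cycle.

The graph is NOT bipartite.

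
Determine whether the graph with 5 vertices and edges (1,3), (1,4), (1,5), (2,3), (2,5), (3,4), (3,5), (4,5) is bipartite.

Step 1: Attempt 2-coloring using BFS:
  Start at vertex 1, assign color 0
  Color vertex 3 with color 1 (neighbor of 1)
  Color vertex 4 with color 1 (neighbor of 1)
  Color vertex 5 with color 1 (neighbor of 1)
  Color vertex 2 with color 0 (neighbor of 3)

Step 2: Conflict found! Vertices 3 and 4 are adjacent but have the same color.
This means the graph contains an odd cycle.

The graph is NOT bipartite.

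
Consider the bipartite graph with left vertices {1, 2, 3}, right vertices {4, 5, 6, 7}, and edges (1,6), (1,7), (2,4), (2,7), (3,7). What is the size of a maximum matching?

Step 1: List the neighbors of each left vertex:
  1: 6, 7
  2: 4, 7
  3: 7

Step 2: Greedily match left vertices, then look for augmenting paths:
  Match 1 -- 6
  Match 2 -- 4
  Match 3 -- 7
  No augmenting path remains.

Step 3: Verify this is maximum:
  Matching size 3 = min(|L|, |R|) = min(3, 4), which is an upper bound, so this matching is maximum.

Maximum matching: {(1,6), (2,4), (3,7)}
Size: 3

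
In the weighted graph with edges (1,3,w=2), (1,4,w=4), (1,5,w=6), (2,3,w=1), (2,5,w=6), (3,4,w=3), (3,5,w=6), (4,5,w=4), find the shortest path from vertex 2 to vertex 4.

Step 1: Build adjacency list with weights:
  1: 3(w=2), 4(w=4), 5(w=6)
  2: 3(w=1), 5(w=6)
  3: 1(w=2), 2(w=1), 4(w=3), 5(w=6)
  4: 1(w=4), 3(w=3), 5(w=4)
  5: 1(w=6), 2(w=6), 3(w=6), 4(w=4)

Step 2: Apply Dijkstra's algorithm from vertex 2:
  Visit vertex 2 (distance=0)
    Update dist[3] = 1
    Update dist[5] = 6
  Visit vertex 3 (distance=1)
    Update dist[1] = 3
    Update dist[4] = 4
  Visit vertex 1 (distance=3)
  Visit vertex 4 (distance=4)

Step 3: Shortest path: 2 -> 3 -> 4
Total weight: 1 + 3 = 4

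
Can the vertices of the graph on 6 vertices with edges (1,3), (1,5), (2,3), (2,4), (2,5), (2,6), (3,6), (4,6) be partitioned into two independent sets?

Step 1: Attempt 2-coloring using BFS:
  Start at vertex 1, assign color 0
  Color vertex 3 with color 1 (neighbor of 1)
  Color vertex 5 with color 1 (neighbor of 1)
  Color vertex 2 with color 0 (neighbor of 3)
  Color vertex 6 with color 0 (neighbor of 3)
  Color vertex 4 with color 1 (neighbor of 2)

Step 2: Conflict found! Vertices 2 and 6 are adjacent but have the same color.
This means the graph contains an odd cycle.

The graph is NOT bipartite.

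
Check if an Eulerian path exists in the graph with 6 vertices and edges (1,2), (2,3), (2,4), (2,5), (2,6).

Step 1: Find the degree of each vertex:
  deg(1) = 1
  deg(2) = 5
  deg(3) = 1
  deg(4) = 1
  deg(5) = 1
  deg(6) = 1

Step 2: Count vertices with odd degree:
  Odd-degree vertices: 1, 2, 3, 4, 5, 6 (6 total)

Step 3: Apply Euler's theorem:
  - Eulerian circuit exists iff graph is connected and all vertices have even degree
  - Eulerian path exists iff graph is connected and has 0 or 2 odd-degree vertices

Graph has 6 odd-degree vertices (need 0 or 2).
Neither Eulerian path nor Eulerian circuit exists.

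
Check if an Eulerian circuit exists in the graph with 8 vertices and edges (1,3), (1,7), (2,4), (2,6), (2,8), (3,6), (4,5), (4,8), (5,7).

Step 1: Find the degree of each vertex:
  deg(1) = 2
  deg(2) = 3
  deg(3) = 2
  deg(4) = 3
  deg(5) = 2
  deg(6) = 2
  deg(7) = 2
  deg(8) = 2

Step 2: Count vertices with odd degree:
  Odd-degree vertices: 2, 4 (2 total)

Step 3: Apply Euler's theorem:
  - Eulerian circuit exists iff graph is connected and all vertices have even degree
  - Eulerian path exists iff graph is connected and has 0 or 2 odd-degree vertices

Graph is connected with exactly 2 odd-degree vertices (2, 4).
Eulerian path exists (starting and ending at the odd-degree vertices), but no Eulerian circuit.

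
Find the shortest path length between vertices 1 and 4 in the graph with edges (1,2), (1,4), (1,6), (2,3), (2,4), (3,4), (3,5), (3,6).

Step 1: Build adjacency list:
  1: 2, 4, 6
  2: 1, 3, 4
  3: 2, 4, 5, 6
  4: 1, 2, 3
  5: 3
  6: 1, 3

Step 2: BFS from vertex 1 to find shortest path to 4:
  vertex 2 reached at distance 1
  vertex 4 reached at distance 1

Step 3: Shortest path: 1 -> 4
Path length: 1 edge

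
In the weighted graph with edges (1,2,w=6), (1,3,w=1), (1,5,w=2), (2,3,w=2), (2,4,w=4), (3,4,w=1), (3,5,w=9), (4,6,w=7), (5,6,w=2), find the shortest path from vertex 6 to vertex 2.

Step 1: Build adjacency list with weights:
  1: 2(w=6), 3(w=1), 5(w=2)
  2: 1(w=6), 3(w=2), 4(w=4)
  3: 1(w=1), 2(w=2), 4(w=1), 5(w=9)
  4: 2(w=4), 3(w=1), 6(w=7)
  5: 1(w=2), 3(w=9), 6(w=2)
  6: 4(w=7), 5(w=2)

Step 2: Apply Dijkstra's algorithm from vertex 6:
  Visit vertex 6 (distance=0)
    Update dist[4] = 7
    Update dist[5] = 2
  Visit vertex 5 (distance=2)
    Update dist[1] = 4
    Update dist[3] = 11
  Visit vertex 1 (distance=4)
    Update dist[2] = 10
    Update dist[3] = 5
  Visit vertex 3 (distance=5)
    Update dist[2] = 7
    Update dist[4] = 6
  Visit vertex 4 (distance=6)
  Visit vertex 2 (distance=7)

Step 3: Shortest path: 6 -> 5 -> 1 -> 3 -> 2
Total weight: 2 + 2 + 1 + 2 = 7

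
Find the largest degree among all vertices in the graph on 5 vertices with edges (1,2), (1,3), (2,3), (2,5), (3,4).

Step 1: Count edges incident to each vertex:
  deg(1) = 2 (neighbors: 2, 3)
  deg(2) = 3 (neighbors: 1, 3, 5)
  deg(3) = 3 (neighbors: 1, 2, 4)
  deg(4) = 1 (neighbors: 3)
  deg(5) = 1 (neighbors: 2)

Step 2: Find maximum:
  max(2, 3, 3, 1, 1) = 3 (vertex 2)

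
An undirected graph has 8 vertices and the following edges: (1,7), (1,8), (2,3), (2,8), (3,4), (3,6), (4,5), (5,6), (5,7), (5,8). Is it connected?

Step 1: Build adjacency list from edges:
  1: 7, 8
  2: 3, 8
  3: 2, 4, 6
  4: 3, 5
  5: 4, 6, 7, 8
  6: 3, 5
  7: 1, 5
  8: 1, 2, 5

Step 2: Run BFS/DFS from vertex 1:
  Visited: {1, 7, 8, 5, 2, 4, 6, 3}
  Reached 8 of 8 vertices

Step 3: All 8 vertices reached from vertex 1, so the graph is connected.
Answer: Yes, the graph is connected.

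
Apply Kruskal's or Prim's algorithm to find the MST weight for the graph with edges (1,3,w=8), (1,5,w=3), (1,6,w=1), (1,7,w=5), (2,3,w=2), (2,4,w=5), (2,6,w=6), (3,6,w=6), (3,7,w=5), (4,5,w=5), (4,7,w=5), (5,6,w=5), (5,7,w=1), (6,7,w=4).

Apply Kruskal's algorithm (sort edges by weight, add if no cycle):

Sorted edges by weight:
  (1,6) w=1
  (5,7) w=1
  (2,3) w=2
  (1,5) w=3
  (6,7) w=4
  (1,7) w=5
  (2,4) w=5
  (3,7) w=5
  (4,7) w=5
  (4,5) w=5
  (5,6) w=5
  (2,6) w=6
  (3,6) w=6
  (1,3) w=8

Add edge (1,6) w=1 -- no cycle. Running total: 1
Add edge (5,7) w=1 -- no cycle. Running total: 2
Add edge (2,3) w=2 -- no cycle. Running total: 4
Add edge (1,5) w=3 -- no cycle. Running total: 7
Skip edge (6,7) w=4 -- would create cycle
Skip edge (1,7) w=5 -- would create cycle
Add edge (2,4) w=5 -- no cycle. Running total: 12
Add edge (3,7) w=5 -- no cycle. Running total: 17

MST edges: (1,6,w=1), (5,7,w=1), (2,3,w=2), (1,5,w=3), (2,4,w=5), (3,7,w=5)
Total MST weight: 1 + 1 + 2 + 3 + 5 + 5 = 17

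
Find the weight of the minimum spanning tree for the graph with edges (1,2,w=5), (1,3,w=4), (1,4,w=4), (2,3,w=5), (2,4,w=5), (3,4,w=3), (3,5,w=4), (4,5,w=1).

Apply Kruskal's algorithm (sort edges by weight, add if no cycle):

Sorted edges by weight:
  (4,5) w=1
  (3,4) w=3
  (1,3) w=4
  (1,4) w=4
  (3,5) w=4
  (1,2) w=5
  (2,3) w=5
  (2,4) w=5

Add edge (4,5) w=1 -- no cycle. Running total: 1
Add edge (3,4) w=3 -- no cycle. Running total: 4
Add edge (1,3) w=4 -- no cycle. Running total: 8
Skip edge (1,4) w=4 -- would create cycle
Skip edge (3,5) w=4 -- would create cycle
Add edge (1,2) w=5 -- no cycle. Running total: 13

MST edges: (4,5,w=1), (3,4,w=3), (1,3,w=4), (1,2,w=5)
Total MST weight: 1 + 3 + 4 + 5 = 13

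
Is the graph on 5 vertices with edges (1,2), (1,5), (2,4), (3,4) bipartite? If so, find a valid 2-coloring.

Step 1: Attempt 2-coloring using BFS:
  Start at vertex 1, assign color 0
  Color vertex 2 with color 1 (neighbor of 1)
  Color vertex 5 with color 1 (neighbor of 1)
  Color vertex 4 with color 0 (neighbor of 2)
  Color vertex 3 with color 1 (neighbor of 4)

Step 2: 2-coloring succeeded. No conflicts found.
  Set A (color 0): {1, 4}
  Set B (color 1): {2, 3, 5}

The graph is bipartite with partition {1, 4}, {2, 3, 5}.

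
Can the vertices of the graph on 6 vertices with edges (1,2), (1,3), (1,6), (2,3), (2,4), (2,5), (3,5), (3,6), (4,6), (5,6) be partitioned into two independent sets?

Step 1: Attempt 2-coloring using BFS:
  Start at vertex 1, assign color 0
  Color vertex 2 with color 1 (neighbor of 1)
  Color vertex 3 with color 1 (neighbor of 1)
  Color vertex 6 with color 1 (neighbor of 1)

Step 2: Conflict found! Vertices 2 and 3 are adjacent but have the same color.
This means the graph contains an odd cycle.

The graph is NOT bipartite.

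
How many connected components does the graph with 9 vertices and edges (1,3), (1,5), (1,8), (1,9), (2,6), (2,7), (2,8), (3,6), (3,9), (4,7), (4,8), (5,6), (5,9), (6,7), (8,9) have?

Step 1: Build adjacency list from edges:
  1: 3, 5, 8, 9
  2: 6, 7, 8
  3: 1, 6, 9
  4: 7, 8
  5: 1, 6, 9
  6: 2, 3, 5, 7
  7: 2, 4, 6
  8: 1, 2, 4, 9
  9: 1, 3, 5, 8

Step 2: Run BFS/DFS from vertex 1:
  Visited: {1, 3, 5, 8, 9, 6, 2, 4, 7}
  Reached 9 of 9 vertices

Step 3: All 9 vertices reached from vertex 1, so the graph is connected.
Number of connected components: 1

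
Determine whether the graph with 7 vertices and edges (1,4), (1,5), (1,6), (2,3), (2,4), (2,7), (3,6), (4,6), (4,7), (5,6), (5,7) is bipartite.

Step 1: Attempt 2-coloring using BFS:
  Start at vertex 1, assign color 0
  Color vertex 4 with color 1 (neighbor of 1)
  Color vertex 5 with color 1 (neighbor of 1)
  Color vertex 6 with color 1 (neighbor of 1)
  Color vertex 2 with color 0 (neighbor of 4)

Step 2: Conflict found! Vertices 4 and 6 are adjacent but have the same color.
This means the graph contains an odd cycle.

The graph is NOT bipartite.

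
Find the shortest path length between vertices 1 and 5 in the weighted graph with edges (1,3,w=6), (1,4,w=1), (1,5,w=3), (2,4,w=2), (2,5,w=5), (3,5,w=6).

Step 1: Build adjacency list with weights:
  1: 3(w=6), 4(w=1), 5(w=3)
  2: 4(w=2), 5(w=5)
  3: 1(w=6), 5(w=6)
  4: 1(w=1), 2(w=2)
  5: 1(w=3), 2(w=5), 3(w=6)

Step 2: Apply Dijkstra's algorithm from vertex 1:
  Visit vertex 1 (distance=0)
    Update dist[3] = 6
    Update dist[4] = 1
    Update dist[5] = 3
  Visit vertex 4 (distance=1)
    Update dist[2] = 3
  Visit vertex 2 (distance=3)
  Visit vertex 5 (distance=3)

Step 3: Shortest path: 1 -> 5
Total weight: 3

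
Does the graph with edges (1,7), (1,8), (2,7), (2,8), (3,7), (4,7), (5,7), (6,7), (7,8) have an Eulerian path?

Step 1: Find the degree of each vertex:
  deg(1) = 2
  deg(2) = 2
  deg(3) = 1
  deg(4) = 1
  deg(5) = 1
  deg(6) = 1
  deg(7) = 7
  deg(8) = 3

Step 2: Count vertices with odd degree:
  Odd-degree vertices: 3, 4, 5, 6, 7, 8 (6 total)

Step 3: Apply Euler's theorem:
  - Eulerian circuit exists iff graph is connected and all vertices have even degree
  - Eulerian path exists iff graph is connected and has 0 or 2 odd-degree vertices

Graph has 6 odd-degree vertices (need 0 or 2).
Neither Eulerian path nor Eulerian circuit exists.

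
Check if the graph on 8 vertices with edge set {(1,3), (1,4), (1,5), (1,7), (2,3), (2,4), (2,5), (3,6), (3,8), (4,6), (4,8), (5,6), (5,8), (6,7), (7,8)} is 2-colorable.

Step 1: Attempt 2-coloring using BFS:
  Start at vertex 1, assign color 0
  Color vertex 3 with color 1 (neighbor of 1)
  Color vertex 4 with color 1 (neighbor of 1)
  Color vertex 5 with color 1 (neighbor of 1)
  Color vertex 7 with color 1 (neighbor of 1)
  Color vertex 2 with color 0 (neighbor of 3)
  Color vertex 6 with color 0 (neighbor of 3)
  Color vertex 8 with color 0 (neighbor of 3)

Step 2: 2-coloring succeeded. No conflicts found.
  Set A (color 0): {1, 2, 6, 8}
  Set B (color 1): {3, 4, 5, 7}

The graph is bipartite with partition {1, 2, 6, 8}, {3, 4, 5, 7}.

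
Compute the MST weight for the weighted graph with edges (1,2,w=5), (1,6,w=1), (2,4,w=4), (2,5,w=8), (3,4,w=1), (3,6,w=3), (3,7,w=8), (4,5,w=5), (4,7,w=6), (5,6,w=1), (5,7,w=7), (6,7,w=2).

Apply Kruskal's algorithm (sort edges by weight, add if no cycle):

Sorted edges by weight:
  (1,6) w=1
  (3,4) w=1
  (5,6) w=1
  (6,7) w=2
  (3,6) w=3
  (2,4) w=4
  (1,2) w=5
  (4,5) w=5
  (4,7) w=6
  (5,7) w=7
  (2,5) w=8
  (3,7) w=8

Add edge (1,6) w=1 -- no cycle. Running total: 1
Add edge (3,4) w=1 -- no cycle. Running total: 2
Add edge (5,6) w=1 -- no cycle. Running total: 3
Add edge (6,7) w=2 -- no cycle. Running total: 5
Add edge (3,6) w=3 -- no cycle. Running total: 8
Add edge (2,4) w=4 -- no cycle. Running total: 12

MST edges: (1,6,w=1), (3,4,w=1), (5,6,w=1), (6,7,w=2), (3,6,w=3), (2,4,w=4)
Total MST weight: 1 + 1 + 1 + 2 + 3 + 4 = 12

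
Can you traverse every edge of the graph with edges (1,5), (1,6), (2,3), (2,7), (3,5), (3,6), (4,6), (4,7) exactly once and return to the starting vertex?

Step 1: Find the degree of each vertex:
  deg(1) = 2
  deg(2) = 2
  deg(3) = 3
  deg(4) = 2
  deg(5) = 2
  deg(6) = 3
  deg(7) = 2

Step 2: Count vertices with odd degree:
  Odd-degree vertices: 3, 6 (2 total)

Step 3: Apply Euler's theorem:
  - Eulerian circuit exists iff graph is connected and all vertices have even degree
  - Eulerian path exists iff graph is connected and has 0 or 2 odd-degree vertices

Graph is connected with exactly 2 odd-degree vertices (3, 6).
Eulerian path exists (starting and ending at the odd-degree vertices), but no Eulerian circuit.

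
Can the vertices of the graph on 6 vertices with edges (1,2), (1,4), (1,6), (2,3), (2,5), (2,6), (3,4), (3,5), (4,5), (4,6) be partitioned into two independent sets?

Step 1: Attempt 2-coloring using BFS:
  Start at vertex 1, assign color 0
  Color vertex 2 with color 1 (neighbor of 1)
  Color vertex 4 with color 1 (neighbor of 1)
  Color vertex 6 with color 1 (neighbor of 1)
  Color vertex 3 with color 0 (neighbor of 2)
  Color vertex 5 with color 0 (neighbor of 2)

Step 2: Conflict found! Vertices 2 and 6 are adjacent but have the same color.
This means the graph contains an odd cycle.

The graph is NOT bipartite.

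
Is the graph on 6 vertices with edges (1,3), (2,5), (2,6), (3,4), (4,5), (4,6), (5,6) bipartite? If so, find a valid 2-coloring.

Step 1: Attempt 2-coloring using BFS:
  Start at vertex 1, assign color 0
  Color vertex 3 with color 1 (neighbor of 1)
  Color vertex 4 with color 0 (neighbor of 3)
  Color vertex 5 with color 1 (neighbor of 4)
  Color vertex 6 with color 1 (neighbor of 4)
  Color vertex 2 with color 0 (neighbor of 5)

Step 2: Conflict found! Vertices 5 and 6 are adjacent but have the same color.
This means the graph contains an odd cycle.

The graph is NOT bipartite.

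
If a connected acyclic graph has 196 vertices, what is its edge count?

A tree on n vertices always has exactly n - 1 edges.
For n = 196: edges = 196 - 1 = 195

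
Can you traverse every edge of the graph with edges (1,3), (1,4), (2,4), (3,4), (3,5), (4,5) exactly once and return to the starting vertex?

Step 1: Find the degree of each vertex:
  deg(1) = 2
  deg(2) = 1
  deg(3) = 3
  deg(4) = 4
  deg(5) = 2

Step 2: Count vertices with odd degree:
  Odd-degree vertices: 2, 3 (2 total)

Step 3: Apply Euler's theorem:
  - Eulerian circuit exists iff graph is connected and all vertices have even degree
  - Eulerian path exists iff graph is connected and has 0 or 2 odd-degree vertices

Graph is connected with exactly 2 odd-degree vertices (2, 3).
Eulerian path exists (starting and ending at the odd-degree vertices), but no Eulerian circuit.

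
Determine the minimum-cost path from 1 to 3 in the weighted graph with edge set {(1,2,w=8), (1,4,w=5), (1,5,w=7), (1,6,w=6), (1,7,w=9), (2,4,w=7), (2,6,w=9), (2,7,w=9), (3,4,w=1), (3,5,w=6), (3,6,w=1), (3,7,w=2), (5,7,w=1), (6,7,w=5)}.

Step 1: Build adjacency list with weights:
  1: 2(w=8), 4(w=5), 5(w=7), 6(w=6), 7(w=9)
  2: 1(w=8), 4(w=7), 6(w=9), 7(w=9)
  3: 4(w=1), 5(w=6), 6(w=1), 7(w=2)
  4: 1(w=5), 2(w=7), 3(w=1)
  5: 1(w=7), 3(w=6), 7(w=1)
  6: 1(w=6), 2(w=9), 3(w=1), 7(w=5)
  7: 1(w=9), 2(w=9), 3(w=2), 5(w=1), 6(w=5)

Step 2: Apply Dijkstra's algorithm from vertex 1:
  Visit vertex 1 (distance=0)
    Update dist[2] = 8
    Update dist[4] = 5
    Update dist[5] = 7
    Update dist[6] = 6
    Update dist[7] = 9
  Visit vertex 4 (distance=5)
    Update dist[3] = 6
  Visit vertex 3 (distance=6)
    Update dist[7] = 8

Step 3: Shortest path: 1 -> 4 -> 3
Total weight: 5 + 1 = 6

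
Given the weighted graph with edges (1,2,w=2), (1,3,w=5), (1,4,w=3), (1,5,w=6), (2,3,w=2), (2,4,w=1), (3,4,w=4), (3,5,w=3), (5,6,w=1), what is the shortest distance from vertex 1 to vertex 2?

Step 1: Build adjacency list with weights:
  1: 2(w=2), 3(w=5), 4(w=3), 5(w=6)
  2: 1(w=2), 3(w=2), 4(w=1)
  3: 1(w=5), 2(w=2), 4(w=4), 5(w=3)
  4: 1(w=3), 2(w=1), 3(w=4)
  5: 1(w=6), 3(w=3), 6(w=1)
  6: 5(w=1)

Step 2: Apply Dijkstra's algorithm from vertex 1:
  Visit vertex 1 (distance=0)
    Update dist[2] = 2
    Update dist[3] = 5
    Update dist[4] = 3
    Update dist[5] = 6
  Visit vertex 2 (distance=2)
    Update dist[3] = 4

Step 3: Shortest path: 1 -> 2
Total weight: 2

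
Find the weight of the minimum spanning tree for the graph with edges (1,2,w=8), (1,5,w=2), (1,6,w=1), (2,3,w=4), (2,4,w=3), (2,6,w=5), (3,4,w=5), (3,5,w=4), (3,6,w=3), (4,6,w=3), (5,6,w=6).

Apply Kruskal's algorithm (sort edges by weight, add if no cycle):

Sorted edges by weight:
  (1,6) w=1
  (1,5) w=2
  (2,4) w=3
  (3,6) w=3
  (4,6) w=3
  (2,3) w=4
  (3,5) w=4
  (2,6) w=5
  (3,4) w=5
  (5,6) w=6
  (1,2) w=8

Add edge (1,6) w=1 -- no cycle. Running total: 1
Add edge (1,5) w=2 -- no cycle. Running total: 3
Add edge (2,4) w=3 -- no cycle. Running total: 6
Add edge (3,6) w=3 -- no cycle. Running total: 9
Add edge (4,6) w=3 -- no cycle. Running total: 12

MST edges: (1,6,w=1), (1,5,w=2), (2,4,w=3), (3,6,w=3), (4,6,w=3)
Total MST weight: 1 + 2 + 3 + 3 + 3 = 12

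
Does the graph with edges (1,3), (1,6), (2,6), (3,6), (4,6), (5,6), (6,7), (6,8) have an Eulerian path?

Step 1: Find the degree of each vertex:
  deg(1) = 2
  deg(2) = 1
  deg(3) = 2
  deg(4) = 1
  deg(5) = 1
  deg(6) = 7
  deg(7) = 1
  deg(8) = 1

Step 2: Count vertices with odd degree:
  Odd-degree vertices: 2, 4, 5, 6, 7, 8 (6 total)

Step 3: Apply Euler's theorem:
  - Eulerian circuit exists iff graph is connected and all vertices have even degree
  - Eulerian path exists iff graph is connected and has 0 or 2 odd-degree vertices

Graph has 6 odd-degree vertices (need 0 or 2).
Neither Eulerian path nor Eulerian circuit exists.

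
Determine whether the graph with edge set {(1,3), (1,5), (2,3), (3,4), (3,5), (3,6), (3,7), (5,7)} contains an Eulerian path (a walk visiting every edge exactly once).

Step 1: Find the degree of each vertex:
  deg(1) = 2
  deg(2) = 1
  deg(3) = 6
  deg(4) = 1
  deg(5) = 3
  deg(6) = 1
  deg(7) = 2

Step 2: Count vertices with odd degree:
  Odd-degree vertices: 2, 4, 5, 6 (4 total)

Step 3: Apply Euler's theorem:
  - Eulerian circuit exists iff graph is connected and all vertices have even degree
  - Eulerian path exists iff graph is connected and has 0 or 2 odd-degree vertices

Graph has 4 odd-degree vertices (need 0 or 2).
Neither Eulerian path nor Eulerian circuit exists.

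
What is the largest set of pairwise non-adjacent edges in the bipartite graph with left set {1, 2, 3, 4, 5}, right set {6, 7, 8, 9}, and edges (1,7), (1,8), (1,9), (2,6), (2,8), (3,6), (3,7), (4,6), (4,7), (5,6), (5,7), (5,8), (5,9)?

Step 1: List the neighbors of each left vertex:
  1: 7, 8, 9
  2: 6, 8
  3: 6, 7
  4: 6, 7
  5: 6, 7, 8, 9

Step 2: Greedily match left vertices, then look for augmenting paths:
  Match 1 -- 9
  Match 2 -- 6
  Match 3 -- 7
  Match 5 -- 8
  No augmenting path remains.

Step 3: Verify this is maximum:
  Matching size 4 = min(|L|, |R|) = min(5, 4), which is an upper bound, so this matching is maximum.

Maximum matching: {(1,9), (2,6), (3,7), (5,8)}
Size: 4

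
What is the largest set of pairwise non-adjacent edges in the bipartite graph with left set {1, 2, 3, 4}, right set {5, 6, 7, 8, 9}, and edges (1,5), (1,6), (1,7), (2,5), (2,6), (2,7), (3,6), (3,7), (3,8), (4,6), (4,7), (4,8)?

Step 1: List the neighbors of each left vertex:
  1: 5, 6, 7
  2: 5, 6, 7
  3: 6, 7, 8
  4: 6, 7, 8

Step 2: Greedily match left vertices, then look for augmenting paths:
  Match 1 -- 5
  Match 2 -- 6
  Match 3 -- 7
  Match 4 -- 8
  No augmenting path remains.

Step 3: Verify this is maximum:
  Matching size 4 = min(|L|, |R|) = min(4, 5), which is an upper bound, so this matching is maximum.

Maximum matching: {(1,5), (2,6), (3,7), (4,8)}
Size: 4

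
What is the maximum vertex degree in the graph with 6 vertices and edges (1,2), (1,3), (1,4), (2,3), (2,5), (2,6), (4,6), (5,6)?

Step 1: Count edges incident to each vertex:
  deg(1) = 3 (neighbors: 2, 3, 4)
  deg(2) = 4 (neighbors: 1, 3, 5, 6)
  deg(3) = 2 (neighbors: 1, 2)
  deg(4) = 2 (neighbors: 1, 6)
  deg(5) = 2 (neighbors: 2, 6)
  deg(6) = 3 (neighbors: 2, 4, 5)

Step 2: Find maximum:
  max(3, 4, 2, 2, 2, 3) = 4 (vertex 2)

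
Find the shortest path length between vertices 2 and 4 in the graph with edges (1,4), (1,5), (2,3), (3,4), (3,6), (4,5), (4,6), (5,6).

Step 1: Build adjacency list:
  1: 4, 5
  2: 3
  3: 2, 4, 6
  4: 1, 3, 5, 6
  5: 1, 4, 6
  6: 3, 4, 5

Step 2: BFS from vertex 2 to find shortest path to 4:
  vertex 3 reached at distance 1
  vertex 4 reached at distance 2

Step 3: Shortest path: 2 -> 3 -> 4
Path length: 2 edges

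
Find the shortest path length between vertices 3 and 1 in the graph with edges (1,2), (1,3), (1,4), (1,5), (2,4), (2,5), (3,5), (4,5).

Step 1: Build adjacency list:
  1: 2, 3, 4, 5
  2: 1, 4, 5
  3: 1, 5
  4: 1, 2, 5
  5: 1, 2, 3, 4

Step 2: BFS from vertex 3 to find shortest path to 1:
  vertex 1 reached at distance 1

Step 3: Shortest path: 3 -> 1
Path length: 1 edge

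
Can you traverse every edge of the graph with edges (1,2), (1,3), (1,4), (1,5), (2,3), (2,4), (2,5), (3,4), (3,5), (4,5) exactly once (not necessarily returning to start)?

Step 1: Find the degree of each vertex:
  deg(1) = 4
  deg(2) = 4
  deg(3) = 4
  deg(4) = 4
  deg(5) = 4

Step 2: Count vertices with odd degree:
  All vertices have even degree (0 odd-degree vertices)

Step 3: Apply Euler's theorem:
  - Eulerian circuit exists iff graph is connected and all vertices have even degree
  - Eulerian path exists iff graph is connected and has 0 or 2 odd-degree vertices

Graph is connected with 0 odd-degree vertices.
Both Eulerian circuit and Eulerian path exist.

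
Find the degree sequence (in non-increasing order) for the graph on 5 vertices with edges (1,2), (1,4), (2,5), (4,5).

Step 1: Count edges incident to each vertex:
  deg(1) = 2 (neighbors: 2, 4)
  deg(2) = 2 (neighbors: 1, 5)
  deg(3) = 0 (neighbors: none)
  deg(4) = 2 (neighbors: 1, 5)
  deg(5) = 2 (neighbors: 2, 4)

Step 2: Sort degrees in non-increasing order:
  Degrees: [2, 2, 0, 2, 2] -> sorted: [2, 2, 2, 2, 0]

Degree sequence: [2, 2, 2, 2, 0]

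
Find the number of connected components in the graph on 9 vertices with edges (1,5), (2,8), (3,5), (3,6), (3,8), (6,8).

Step 1: Build adjacency list from edges:
  1: 5
  2: 8
  3: 5, 6, 8
  4: (none)
  5: 1, 3
  6: 3, 8
  7: (none)
  8: 2, 3, 6
  9: (none)

Step 2: Run BFS/DFS from vertex 1:
  Visited: {1, 5, 3, 6, 8, 2}
  Reached 6 of 9 vertices

Step 3: Only 6 of 9 vertices reached. Graph is disconnected.
Connected components: {1, 2, 3, 5, 6, 8}, {4}, {7}, {9}
Number of connected components: 4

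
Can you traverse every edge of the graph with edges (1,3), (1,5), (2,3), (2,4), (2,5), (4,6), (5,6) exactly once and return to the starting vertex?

Step 1: Find the degree of each vertex:
  deg(1) = 2
  deg(2) = 3
  deg(3) = 2
  deg(4) = 2
  deg(5) = 3
  deg(6) = 2

Step 2: Count vertices with odd degree:
  Odd-degree vertices: 2, 5 (2 total)

Step 3: Apply Euler's theorem:
  - Eulerian circuit exists iff graph is connected and all vertices have even degree
  - Eulerian path exists iff graph is connected and has 0 or 2 odd-degree vertices

Graph is connected with exactly 2 odd-degree vertices (2, 5).
Eulerian path exists (starting and ending at the odd-degree vertices), but no Eulerian circuit.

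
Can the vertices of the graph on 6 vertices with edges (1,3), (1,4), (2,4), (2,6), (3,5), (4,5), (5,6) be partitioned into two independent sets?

Step 1: Attempt 2-coloring using BFS:
  Start at vertex 1, assign color 0
  Color vertex 3 with color 1 (neighbor of 1)
  Color vertex 4 with color 1 (neighbor of 1)
  Color vertex 5 with color 0 (neighbor of 3)
  Color vertex 2 with color 0 (neighbor of 4)
  Color vertex 6 with color 1 (neighbor of 5)

Step 2: 2-coloring succeeded. No conflicts found.
  Set A (color 0): {1, 2, 5}
  Set B (color 1): {3, 4, 6}

The graph is bipartite with partition {1, 2, 5}, {3, 4, 6}.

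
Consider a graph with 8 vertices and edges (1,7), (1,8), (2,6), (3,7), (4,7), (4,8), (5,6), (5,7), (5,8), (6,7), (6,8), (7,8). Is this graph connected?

Step 1: Build adjacency list from edges:
  1: 7, 8
  2: 6
  3: 7
  4: 7, 8
  5: 6, 7, 8
  6: 2, 5, 7, 8
  7: 1, 3, 4, 5, 6, 8
  8: 1, 4, 5, 6, 7

Step 2: Run BFS/DFS from vertex 1:
  Visited: {1, 7, 8, 3, 4, 5, 6, 2}
  Reached 8 of 8 vertices

Step 3: All 8 vertices reached from vertex 1, so the graph is connected.
Answer: Yes, the graph is connected.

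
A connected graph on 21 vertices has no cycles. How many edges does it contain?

A tree on n vertices always has exactly n - 1 edges.
For n = 21: edges = 21 - 1 = 20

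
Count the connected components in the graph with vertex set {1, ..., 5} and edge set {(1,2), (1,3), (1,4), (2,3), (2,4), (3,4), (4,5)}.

Step 1: Build adjacency list from edges:
  1: 2, 3, 4
  2: 1, 3, 4
  3: 1, 2, 4
  4: 1, 2, 3, 5
  5: 4

Step 2: Run BFS/DFS from vertex 1:
  Visited: {1, 2, 3, 4, 5}
  Reached 5 of 5 vertices

Step 3: All 5 vertices reached from vertex 1, so the graph is connected.
Number of connected components: 1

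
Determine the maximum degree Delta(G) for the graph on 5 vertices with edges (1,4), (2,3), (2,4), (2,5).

Step 1: Count edges incident to each vertex:
  deg(1) = 1 (neighbors: 4)
  deg(2) = 3 (neighbors: 3, 4, 5)
  deg(3) = 1 (neighbors: 2)
  deg(4) = 2 (neighbors: 1, 2)
  deg(5) = 1 (neighbors: 2)

Step 2: Find maximum:
  max(1, 3, 1, 2, 1) = 3 (vertex 2)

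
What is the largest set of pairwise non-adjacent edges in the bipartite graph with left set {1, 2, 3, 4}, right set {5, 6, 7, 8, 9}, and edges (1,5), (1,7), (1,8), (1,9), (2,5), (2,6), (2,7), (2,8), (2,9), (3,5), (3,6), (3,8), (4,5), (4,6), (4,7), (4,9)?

Step 1: List the neighbors of each left vertex:
  1: 5, 7, 8, 9
  2: 5, 6, 7, 8, 9
  3: 5, 6, 8
  4: 5, 6, 7, 9

Step 2: Greedily match left vertices, then look for augmenting paths:
  Match 1 -- 5
  Match 2 -- 6
  Match 3 -- 8
  Match 4 -- 7
  No augmenting path remains.

Step 3: Verify this is maximum:
  Matching size 4 = min(|L|, |R|) = min(4, 5), which is an upper bound, so this matching is maximum.

Maximum matching: {(1,5), (2,6), (3,8), (4,7)}
Size: 4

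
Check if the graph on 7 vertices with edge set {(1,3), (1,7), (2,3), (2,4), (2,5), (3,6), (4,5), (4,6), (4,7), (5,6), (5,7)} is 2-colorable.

Step 1: Attempt 2-coloring using BFS:
  Start at vertex 1, assign color 0
  Color vertex 3 with color 1 (neighbor of 1)
  Color vertex 7 with color 1 (neighbor of 1)
  Color vertex 2 with color 0 (neighbor of 3)
  Color vertex 6 with color 0 (neighbor of 3)
  Color vertex 4 with color 0 (neighbor of 7)
  Color vertex 5 with color 0 (neighbor of 7)

Step 2: Conflict found! Vertices 2 and 4 are adjacent but have the same color.
This means the graph contains an odd cycle.

The graph is NOT bipartite.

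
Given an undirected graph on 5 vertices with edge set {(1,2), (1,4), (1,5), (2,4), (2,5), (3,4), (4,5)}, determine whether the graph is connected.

Step 1: Build adjacency list from edges:
  1: 2, 4, 5
  2: 1, 4, 5
  3: 4
  4: 1, 2, 3, 5
  5: 1, 2, 4

Step 2: Run BFS/DFS from vertex 1:
  Visited: {1, 2, 4, 5, 3}
  Reached 5 of 5 vertices

Step 3: All 5 vertices reached from vertex 1, so the graph is connected.
Answer: Yes, the graph is connected.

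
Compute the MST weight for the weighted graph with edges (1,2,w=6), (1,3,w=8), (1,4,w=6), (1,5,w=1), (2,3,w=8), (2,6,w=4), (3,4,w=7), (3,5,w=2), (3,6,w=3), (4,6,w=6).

Apply Kruskal's algorithm (sort edges by weight, add if no cycle):

Sorted edges by weight:
  (1,5) w=1
  (3,5) w=2
  (3,6) w=3
  (2,6) w=4
  (1,2) w=6
  (1,4) w=6
  (4,6) w=6
  (3,4) w=7
  (1,3) w=8
  (2,3) w=8

Add edge (1,5) w=1 -- no cycle. Running total: 1
Add edge (3,5) w=2 -- no cycle. Running total: 3
Add edge (3,6) w=3 -- no cycle. Running total: 6
Add edge (2,6) w=4 -- no cycle. Running total: 10
Skip edge (1,2) w=6 -- would create cycle
Add edge (1,4) w=6 -- no cycle. Running total: 16

MST edges: (1,5,w=1), (3,5,w=2), (3,6,w=3), (2,6,w=4), (1,4,w=6)
Total MST weight: 1 + 2 + 3 + 4 + 6 = 16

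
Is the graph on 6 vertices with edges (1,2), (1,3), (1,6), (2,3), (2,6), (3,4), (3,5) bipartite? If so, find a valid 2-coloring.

Step 1: Attempt 2-coloring using BFS:
  Start at vertex 1, assign color 0
  Color vertex 2 with color 1 (neighbor of 1)
  Color vertex 3 with color 1 (neighbor of 1)
  Color vertex 6 with color 1 (neighbor of 1)

Step 2: Conflict found! Vertices 2 and 3 are adjacent but have the same color.
This means the graph contains an odd cycle.

The graph is NOT bipartite.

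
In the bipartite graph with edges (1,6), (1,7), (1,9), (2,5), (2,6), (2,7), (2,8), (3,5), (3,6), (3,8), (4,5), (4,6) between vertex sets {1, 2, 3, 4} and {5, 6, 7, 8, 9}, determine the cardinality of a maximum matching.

Step 1: List the neighbors of each left vertex:
  1: 6, 7, 9
  2: 5, 6, 7, 8
  3: 5, 6, 8
  4: 5, 6

Step 2: Greedily match left vertices, then look for augmenting paths:
  Match 1 -- 6
  Match 2 -- 7
  Match 3 -- 8
  Match 4 -- 5
  No augmenting path remains.

Step 3: Verify this is maximum:
  Matching size 4 = min(|L|, |R|) = min(4, 5), which is an upper bound, so this matching is maximum.

Maximum matching: {(1,6), (2,7), (3,8), (4,5)}
Size: 4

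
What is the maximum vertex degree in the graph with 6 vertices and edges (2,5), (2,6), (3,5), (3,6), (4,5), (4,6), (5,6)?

Step 1: Count edges incident to each vertex:
  deg(1) = 0 (neighbors: none)
  deg(2) = 2 (neighbors: 5, 6)
  deg(3) = 2 (neighbors: 5, 6)
  deg(4) = 2 (neighbors: 5, 6)
  deg(5) = 4 (neighbors: 2, 3, 4, 6)
  deg(6) = 4 (neighbors: 2, 3, 4, 5)

Step 2: Find maximum:
  max(0, 2, 2, 2, 4, 4) = 4 (vertex 5)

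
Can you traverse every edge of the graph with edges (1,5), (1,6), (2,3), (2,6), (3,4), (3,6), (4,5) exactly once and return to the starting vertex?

Step 1: Find the degree of each vertex:
  deg(1) = 2
  deg(2) = 2
  deg(3) = 3
  deg(4) = 2
  deg(5) = 2
  deg(6) = 3

Step 2: Count vertices with odd degree:
  Odd-degree vertices: 3, 6 (2 total)

Step 3: Apply Euler's theorem:
  - Eulerian circuit exists iff graph is connected and all vertices have even degree
  - Eulerian path exists iff graph is connected and has 0 or 2 odd-degree vertices

Graph is connected with exactly 2 odd-degree vertices (3, 6).
Eulerian path exists (starting and ending at the odd-degree vertices), but no Eulerian circuit.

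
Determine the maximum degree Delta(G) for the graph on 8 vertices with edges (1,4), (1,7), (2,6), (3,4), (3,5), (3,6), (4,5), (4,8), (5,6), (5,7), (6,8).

Step 1: Count edges incident to each vertex:
  deg(1) = 2 (neighbors: 4, 7)
  deg(2) = 1 (neighbors: 6)
  deg(3) = 3 (neighbors: 4, 5, 6)
  deg(4) = 4 (neighbors: 1, 3, 5, 8)
  deg(5) = 4 (neighbors: 3, 4, 6, 7)
  deg(6) = 4 (neighbors: 2, 3, 5, 8)
  deg(7) = 2 (neighbors: 1, 5)
  deg(8) = 2 (neighbors: 4, 6)

Step 2: Find maximum:
  max(2, 1, 3, 4, 4, 4, 2, 2) = 4 (vertex 4)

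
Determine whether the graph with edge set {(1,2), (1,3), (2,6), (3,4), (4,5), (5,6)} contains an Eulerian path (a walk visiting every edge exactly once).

Step 1: Find the degree of each vertex:
  deg(1) = 2
  deg(2) = 2
  deg(3) = 2
  deg(4) = 2
  deg(5) = 2
  deg(6) = 2

Step 2: Count vertices with odd degree:
  All vertices have even degree (0 odd-degree vertices)

Step 3: Apply Euler's theorem:
  - Eulerian circuit exists iff graph is connected and all vertices have even degree
  - Eulerian path exists iff graph is connected and has 0 or 2 odd-degree vertices

Graph is connected with 0 odd-degree vertices.
Both Eulerian circuit and Eulerian path exist.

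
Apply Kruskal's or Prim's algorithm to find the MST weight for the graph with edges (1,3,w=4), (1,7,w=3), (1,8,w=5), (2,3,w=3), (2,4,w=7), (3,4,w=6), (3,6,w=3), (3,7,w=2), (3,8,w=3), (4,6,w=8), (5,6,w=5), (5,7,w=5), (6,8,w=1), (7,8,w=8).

Apply Kruskal's algorithm (sort edges by weight, add if no cycle):

Sorted edges by weight:
  (6,8) w=1
  (3,7) w=2
  (1,7) w=3
  (2,3) w=3
  (3,8) w=3
  (3,6) w=3
  (1,3) w=4
  (1,8) w=5
  (5,6) w=5
  (5,7) w=5
  (3,4) w=6
  (2,4) w=7
  (4,6) w=8
  (7,8) w=8

Add edge (6,8) w=1 -- no cycle. Running total: 1
Add edge (3,7) w=2 -- no cycle. Running total: 3
Add edge (1,7) w=3 -- no cycle. Running total: 6
Add edge (2,3) w=3 -- no cycle. Running total: 9
Add edge (3,8) w=3 -- no cycle. Running total: 12
Skip edge (3,6) w=3 -- would create cycle
Skip edge (1,3) w=4 -- would create cycle
Skip edge (1,8) w=5 -- would create cycle
Add edge (5,6) w=5 -- no cycle. Running total: 17
Skip edge (5,7) w=5 -- would create cycle
Add edge (3,4) w=6 -- no cycle. Running total: 23

MST edges: (6,8,w=1), (3,7,w=2), (1,7,w=3), (2,3,w=3), (3,8,w=3), (5,6,w=5), (3,4,w=6)
Total MST weight: 1 + 2 + 3 + 3 + 3 + 5 + 6 = 23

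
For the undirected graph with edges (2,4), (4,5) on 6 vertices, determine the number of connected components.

Step 1: Build adjacency list from edges:
  1: (none)
  2: 4
  3: (none)
  4: 2, 5
  5: 4
  6: (none)

Step 2: Run BFS/DFS from vertex 1:
  Visited: {1}
  Reached 1 of 6 vertices

Step 3: Only 1 of 6 vertices reached. Graph is disconnected.
Connected components: {1}, {2, 4, 5}, {3}, {6}
Number of connected components: 4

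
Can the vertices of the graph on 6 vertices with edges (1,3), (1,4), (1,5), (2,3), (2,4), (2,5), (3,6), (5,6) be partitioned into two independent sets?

Step 1: Attempt 2-coloring using BFS:
  Start at vertex 1, assign color 0
  Color vertex 3 with color 1 (neighbor of 1)
  Color vertex 4 with color 1 (neighbor of 1)
  Color vertex 5 with color 1 (neighbor of 1)
  Color vertex 2 with color 0 (neighbor of 3)
  Color vertex 6 with color 0 (neighbor of 3)

Step 2: 2-coloring succeeded. No conflicts found.
  Set A (color 0): {1, 2, 6}
  Set B (color 1): {3, 4, 5}

The graph is bipartite with partition {1, 2, 6}, {3, 4, 5}.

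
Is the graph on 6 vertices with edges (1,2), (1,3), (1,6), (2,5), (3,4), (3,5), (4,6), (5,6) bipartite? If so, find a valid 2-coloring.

Step 1: Attempt 2-coloring using BFS:
  Start at vertex 1, assign color 0
  Color vertex 2 with color 1 (neighbor of 1)
  Color vertex 3 with color 1 (neighbor of 1)
  Color vertex 6 with color 1 (neighbor of 1)
  Color vertex 5 with color 0 (neighbor of 2)
  Color vertex 4 with color 0 (neighbor of 3)

Step 2: 2-coloring succeeded. No conflicts found.
  Set A (color 0): {1, 4, 5}
  Set B (color 1): {2, 3, 6}

The graph is bipartite with partition {1, 4, 5}, {2, 3, 6}.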